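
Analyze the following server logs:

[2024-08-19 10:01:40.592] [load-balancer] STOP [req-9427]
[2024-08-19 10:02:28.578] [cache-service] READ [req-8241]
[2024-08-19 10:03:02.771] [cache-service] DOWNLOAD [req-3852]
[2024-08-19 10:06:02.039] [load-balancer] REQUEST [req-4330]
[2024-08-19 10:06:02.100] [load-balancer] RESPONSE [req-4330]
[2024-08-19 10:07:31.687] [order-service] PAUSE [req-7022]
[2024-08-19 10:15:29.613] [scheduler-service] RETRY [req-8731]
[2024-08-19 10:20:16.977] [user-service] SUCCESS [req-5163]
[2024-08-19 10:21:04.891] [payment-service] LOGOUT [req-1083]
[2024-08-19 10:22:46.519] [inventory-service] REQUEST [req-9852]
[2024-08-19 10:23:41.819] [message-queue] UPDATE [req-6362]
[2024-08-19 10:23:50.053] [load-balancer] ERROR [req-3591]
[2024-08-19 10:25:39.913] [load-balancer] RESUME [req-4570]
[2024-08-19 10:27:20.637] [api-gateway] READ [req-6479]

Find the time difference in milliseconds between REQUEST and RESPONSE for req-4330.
61

To calculate latency:

1. Find REQUEST with id req-4330: 2024-08-19 10:06:02.039
2. Find RESPONSE with id req-4330: 2024-08-19 10:06:02.100
3. Latency: 2024-08-19 10:06:02.100 - 2024-08-19 10:06:02.039 = 61ms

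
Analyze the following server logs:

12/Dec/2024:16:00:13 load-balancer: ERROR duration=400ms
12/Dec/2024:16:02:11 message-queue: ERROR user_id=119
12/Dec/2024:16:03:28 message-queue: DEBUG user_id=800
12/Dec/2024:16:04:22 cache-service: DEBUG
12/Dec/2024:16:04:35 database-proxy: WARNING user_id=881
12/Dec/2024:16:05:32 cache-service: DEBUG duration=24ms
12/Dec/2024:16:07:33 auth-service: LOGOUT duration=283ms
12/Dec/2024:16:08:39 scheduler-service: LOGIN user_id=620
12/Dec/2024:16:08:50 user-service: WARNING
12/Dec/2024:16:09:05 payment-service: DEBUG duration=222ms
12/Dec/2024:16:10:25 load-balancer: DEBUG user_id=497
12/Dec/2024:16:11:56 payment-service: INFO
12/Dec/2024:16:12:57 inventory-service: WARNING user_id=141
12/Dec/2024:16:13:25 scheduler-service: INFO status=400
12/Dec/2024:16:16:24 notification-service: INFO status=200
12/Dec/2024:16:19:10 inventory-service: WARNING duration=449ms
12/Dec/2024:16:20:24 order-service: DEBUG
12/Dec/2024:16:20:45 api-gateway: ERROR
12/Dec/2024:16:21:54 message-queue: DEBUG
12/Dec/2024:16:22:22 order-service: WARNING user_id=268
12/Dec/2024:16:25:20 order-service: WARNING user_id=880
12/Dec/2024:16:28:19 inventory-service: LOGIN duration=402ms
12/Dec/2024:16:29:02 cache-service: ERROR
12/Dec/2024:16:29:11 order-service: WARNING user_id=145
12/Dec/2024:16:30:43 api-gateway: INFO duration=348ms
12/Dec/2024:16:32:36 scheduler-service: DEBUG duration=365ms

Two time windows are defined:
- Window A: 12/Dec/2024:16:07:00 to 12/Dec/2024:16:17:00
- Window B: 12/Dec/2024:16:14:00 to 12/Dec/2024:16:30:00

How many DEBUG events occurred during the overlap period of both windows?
0

To find overlap events:

1. Window A: 12/Dec/2024:16:07:00 to 12/Dec/2024:16:17:00
2. Window B: 12/Dec/2024:16:14:00 to 12/Dec/2024:16:30:00
3. Overlap period: 12/Dec/2024:16:14:00 to 12/Dec/2024:16:17:00
4. Count DEBUG events in overlap: 0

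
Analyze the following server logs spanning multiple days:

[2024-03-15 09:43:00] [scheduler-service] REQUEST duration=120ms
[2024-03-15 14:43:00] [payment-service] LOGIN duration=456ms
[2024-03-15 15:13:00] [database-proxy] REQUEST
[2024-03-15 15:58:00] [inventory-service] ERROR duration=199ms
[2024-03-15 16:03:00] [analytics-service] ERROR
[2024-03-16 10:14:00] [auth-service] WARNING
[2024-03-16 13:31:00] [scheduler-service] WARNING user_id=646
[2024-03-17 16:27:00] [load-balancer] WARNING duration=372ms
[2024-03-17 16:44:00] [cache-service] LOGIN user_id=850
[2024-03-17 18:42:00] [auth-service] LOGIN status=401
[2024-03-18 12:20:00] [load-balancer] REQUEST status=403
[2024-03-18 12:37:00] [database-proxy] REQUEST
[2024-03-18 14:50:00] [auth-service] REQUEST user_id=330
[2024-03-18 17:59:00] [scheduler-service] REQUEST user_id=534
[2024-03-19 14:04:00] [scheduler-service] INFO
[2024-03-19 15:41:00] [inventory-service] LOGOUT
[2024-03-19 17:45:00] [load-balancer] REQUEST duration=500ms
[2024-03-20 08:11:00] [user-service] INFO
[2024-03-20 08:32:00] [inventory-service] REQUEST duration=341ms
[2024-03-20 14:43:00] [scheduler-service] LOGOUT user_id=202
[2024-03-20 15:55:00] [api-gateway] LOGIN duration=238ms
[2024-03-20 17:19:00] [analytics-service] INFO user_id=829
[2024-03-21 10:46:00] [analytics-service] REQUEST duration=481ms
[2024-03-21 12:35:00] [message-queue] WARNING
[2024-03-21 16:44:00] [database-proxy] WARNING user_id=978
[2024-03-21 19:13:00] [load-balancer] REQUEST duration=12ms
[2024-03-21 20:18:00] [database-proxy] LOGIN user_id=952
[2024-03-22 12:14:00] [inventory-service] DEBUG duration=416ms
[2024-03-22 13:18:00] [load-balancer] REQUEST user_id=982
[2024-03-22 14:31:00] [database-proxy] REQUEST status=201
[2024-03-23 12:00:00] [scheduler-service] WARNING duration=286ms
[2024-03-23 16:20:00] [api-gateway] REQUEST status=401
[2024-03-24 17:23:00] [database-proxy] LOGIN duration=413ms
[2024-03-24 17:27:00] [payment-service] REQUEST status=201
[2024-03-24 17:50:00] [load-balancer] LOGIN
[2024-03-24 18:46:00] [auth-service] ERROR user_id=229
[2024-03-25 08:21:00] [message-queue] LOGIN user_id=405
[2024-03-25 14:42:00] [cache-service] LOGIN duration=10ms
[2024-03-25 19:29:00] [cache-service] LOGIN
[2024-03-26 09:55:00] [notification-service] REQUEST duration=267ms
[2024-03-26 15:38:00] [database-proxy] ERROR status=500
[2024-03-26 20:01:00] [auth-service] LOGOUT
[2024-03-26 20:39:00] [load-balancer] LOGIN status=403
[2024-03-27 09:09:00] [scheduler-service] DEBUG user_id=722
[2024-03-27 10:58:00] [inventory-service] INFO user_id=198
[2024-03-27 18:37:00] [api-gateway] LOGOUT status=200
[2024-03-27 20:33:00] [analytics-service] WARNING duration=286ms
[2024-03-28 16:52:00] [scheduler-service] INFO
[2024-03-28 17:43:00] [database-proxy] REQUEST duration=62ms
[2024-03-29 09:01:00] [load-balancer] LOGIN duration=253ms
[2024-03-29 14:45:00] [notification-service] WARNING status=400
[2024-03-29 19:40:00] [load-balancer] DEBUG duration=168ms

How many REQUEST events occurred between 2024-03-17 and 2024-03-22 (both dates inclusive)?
10

To filter by date range:

1. Date range: 2024-03-17 through 2024-03-22, both dates inclusive
2. Filter for REQUEST events whose date falls in this range
3. Count matching events: 10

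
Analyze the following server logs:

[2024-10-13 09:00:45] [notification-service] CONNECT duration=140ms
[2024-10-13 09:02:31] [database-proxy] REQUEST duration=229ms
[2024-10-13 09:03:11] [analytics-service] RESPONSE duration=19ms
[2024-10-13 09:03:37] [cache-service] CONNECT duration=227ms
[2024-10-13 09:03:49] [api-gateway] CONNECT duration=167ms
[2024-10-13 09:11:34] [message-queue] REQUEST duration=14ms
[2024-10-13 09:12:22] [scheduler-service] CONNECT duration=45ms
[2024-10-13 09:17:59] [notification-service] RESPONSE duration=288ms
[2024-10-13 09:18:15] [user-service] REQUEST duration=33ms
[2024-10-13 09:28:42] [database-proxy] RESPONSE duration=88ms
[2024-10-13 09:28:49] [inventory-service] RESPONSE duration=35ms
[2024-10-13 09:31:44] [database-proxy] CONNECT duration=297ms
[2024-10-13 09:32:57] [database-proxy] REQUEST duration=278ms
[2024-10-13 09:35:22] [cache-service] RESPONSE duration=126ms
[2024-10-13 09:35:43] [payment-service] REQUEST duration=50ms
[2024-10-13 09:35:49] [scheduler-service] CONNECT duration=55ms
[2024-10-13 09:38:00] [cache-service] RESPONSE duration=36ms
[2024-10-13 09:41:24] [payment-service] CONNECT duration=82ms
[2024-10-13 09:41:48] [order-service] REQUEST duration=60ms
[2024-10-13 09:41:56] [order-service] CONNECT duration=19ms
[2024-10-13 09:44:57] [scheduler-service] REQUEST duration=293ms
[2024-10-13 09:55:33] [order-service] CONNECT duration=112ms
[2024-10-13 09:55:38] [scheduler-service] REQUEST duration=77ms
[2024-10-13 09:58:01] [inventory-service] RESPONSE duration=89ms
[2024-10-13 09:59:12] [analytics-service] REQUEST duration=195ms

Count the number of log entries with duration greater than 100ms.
11

To count timeouts:

1. Threshold: 100ms
2. Extract duration from each log entry
3. Count entries where duration > 100
4. Timeout count: 11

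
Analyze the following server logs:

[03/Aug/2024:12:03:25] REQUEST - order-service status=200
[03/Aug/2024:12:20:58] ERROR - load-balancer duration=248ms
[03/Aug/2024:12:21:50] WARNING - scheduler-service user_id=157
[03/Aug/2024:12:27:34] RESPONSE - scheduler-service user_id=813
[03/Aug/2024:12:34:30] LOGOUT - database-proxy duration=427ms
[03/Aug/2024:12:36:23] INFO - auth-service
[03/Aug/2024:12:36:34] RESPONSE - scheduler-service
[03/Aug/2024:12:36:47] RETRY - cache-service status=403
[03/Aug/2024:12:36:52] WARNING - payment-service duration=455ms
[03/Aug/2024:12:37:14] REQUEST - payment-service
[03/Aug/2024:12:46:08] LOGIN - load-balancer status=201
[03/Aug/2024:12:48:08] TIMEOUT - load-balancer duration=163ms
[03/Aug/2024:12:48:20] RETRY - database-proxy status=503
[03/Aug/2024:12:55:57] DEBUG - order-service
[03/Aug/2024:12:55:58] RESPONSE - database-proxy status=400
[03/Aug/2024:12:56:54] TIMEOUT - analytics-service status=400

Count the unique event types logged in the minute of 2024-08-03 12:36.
4

To count unique event types:

1. Filter events in the minute starting at 2024-08-03 12:36
2. Extract event types from matching entries
3. Count unique types: 4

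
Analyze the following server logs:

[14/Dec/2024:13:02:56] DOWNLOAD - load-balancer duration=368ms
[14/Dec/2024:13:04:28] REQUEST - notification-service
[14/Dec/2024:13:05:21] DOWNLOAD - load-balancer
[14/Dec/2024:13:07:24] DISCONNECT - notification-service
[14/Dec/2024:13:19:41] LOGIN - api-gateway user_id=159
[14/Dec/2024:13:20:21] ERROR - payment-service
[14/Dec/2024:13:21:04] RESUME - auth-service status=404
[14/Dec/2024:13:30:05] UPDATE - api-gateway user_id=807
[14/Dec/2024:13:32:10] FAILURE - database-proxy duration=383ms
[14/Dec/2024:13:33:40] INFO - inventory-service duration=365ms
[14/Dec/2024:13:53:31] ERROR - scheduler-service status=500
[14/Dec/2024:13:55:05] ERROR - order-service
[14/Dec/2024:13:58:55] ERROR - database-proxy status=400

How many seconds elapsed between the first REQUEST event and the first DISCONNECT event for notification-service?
176

To find the time between events:

1. Locate the first REQUEST event for notification-service: 14/Dec/2024:13:04:28
2. Locate the first DISCONNECT event for notification-service: 14/Dec/2024:13:07:24
3. Calculate the difference: 14/Dec/2024:13:07:24 - 14/Dec/2024:13:04:28 = 176 seconds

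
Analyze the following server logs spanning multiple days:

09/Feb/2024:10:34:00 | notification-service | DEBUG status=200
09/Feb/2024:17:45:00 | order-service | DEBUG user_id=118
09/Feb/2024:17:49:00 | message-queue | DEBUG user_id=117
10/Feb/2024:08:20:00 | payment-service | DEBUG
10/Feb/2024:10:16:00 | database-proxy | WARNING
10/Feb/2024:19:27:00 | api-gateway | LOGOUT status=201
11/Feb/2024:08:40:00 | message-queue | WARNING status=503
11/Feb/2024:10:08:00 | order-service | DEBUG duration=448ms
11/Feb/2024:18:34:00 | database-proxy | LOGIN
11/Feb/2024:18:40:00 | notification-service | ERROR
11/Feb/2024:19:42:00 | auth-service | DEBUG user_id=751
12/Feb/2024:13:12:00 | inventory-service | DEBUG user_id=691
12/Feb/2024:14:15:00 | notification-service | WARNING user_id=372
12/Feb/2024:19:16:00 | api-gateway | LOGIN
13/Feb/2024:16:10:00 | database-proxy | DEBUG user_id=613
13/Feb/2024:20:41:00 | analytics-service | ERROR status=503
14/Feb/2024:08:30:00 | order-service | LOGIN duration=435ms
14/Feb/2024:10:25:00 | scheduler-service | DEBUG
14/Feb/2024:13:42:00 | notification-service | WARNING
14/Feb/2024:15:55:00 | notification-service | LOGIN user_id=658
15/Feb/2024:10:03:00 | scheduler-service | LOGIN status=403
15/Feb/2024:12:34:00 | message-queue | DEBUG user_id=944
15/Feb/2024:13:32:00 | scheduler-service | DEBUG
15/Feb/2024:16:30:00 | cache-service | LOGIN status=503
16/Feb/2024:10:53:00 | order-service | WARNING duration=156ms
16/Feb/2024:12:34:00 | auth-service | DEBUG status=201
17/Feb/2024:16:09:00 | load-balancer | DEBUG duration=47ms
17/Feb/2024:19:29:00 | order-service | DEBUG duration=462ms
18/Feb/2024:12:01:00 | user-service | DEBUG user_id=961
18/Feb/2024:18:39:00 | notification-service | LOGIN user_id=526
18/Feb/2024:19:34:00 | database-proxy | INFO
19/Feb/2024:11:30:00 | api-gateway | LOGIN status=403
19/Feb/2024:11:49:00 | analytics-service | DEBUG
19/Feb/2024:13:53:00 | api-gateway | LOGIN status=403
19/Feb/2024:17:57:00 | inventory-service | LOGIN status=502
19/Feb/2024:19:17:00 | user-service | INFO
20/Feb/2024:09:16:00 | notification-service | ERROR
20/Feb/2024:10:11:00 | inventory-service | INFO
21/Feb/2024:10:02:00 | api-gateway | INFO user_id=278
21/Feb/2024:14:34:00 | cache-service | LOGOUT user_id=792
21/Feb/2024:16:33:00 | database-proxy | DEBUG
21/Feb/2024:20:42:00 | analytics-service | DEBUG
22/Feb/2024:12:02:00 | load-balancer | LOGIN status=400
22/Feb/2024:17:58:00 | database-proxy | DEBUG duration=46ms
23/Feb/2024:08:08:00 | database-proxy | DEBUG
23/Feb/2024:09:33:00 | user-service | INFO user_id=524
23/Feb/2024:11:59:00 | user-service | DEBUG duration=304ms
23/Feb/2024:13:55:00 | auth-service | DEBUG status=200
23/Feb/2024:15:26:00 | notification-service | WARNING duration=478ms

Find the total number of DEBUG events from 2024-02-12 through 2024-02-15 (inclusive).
5

To filter by date range:

1. Date range: 2024-02-12 through 2024-02-15, both dates inclusive
2. Filter for DEBUG events whose date falls in this range
3. Count matching events: 5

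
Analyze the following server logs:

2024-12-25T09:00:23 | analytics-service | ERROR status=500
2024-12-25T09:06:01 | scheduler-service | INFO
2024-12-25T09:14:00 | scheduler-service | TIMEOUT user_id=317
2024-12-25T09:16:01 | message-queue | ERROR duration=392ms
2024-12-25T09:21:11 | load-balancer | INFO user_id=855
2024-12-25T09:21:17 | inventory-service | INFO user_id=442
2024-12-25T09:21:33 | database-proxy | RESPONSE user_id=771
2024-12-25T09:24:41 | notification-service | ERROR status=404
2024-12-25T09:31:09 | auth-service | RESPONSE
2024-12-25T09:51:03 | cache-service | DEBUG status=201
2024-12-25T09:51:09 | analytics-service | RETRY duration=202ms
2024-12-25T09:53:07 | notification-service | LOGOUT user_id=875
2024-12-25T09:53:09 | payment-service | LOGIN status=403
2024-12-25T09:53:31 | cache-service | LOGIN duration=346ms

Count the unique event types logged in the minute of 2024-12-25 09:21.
2

To count unique event types:

1. Filter events in the minute starting at 2024-12-25 09:21
2. Extract event types from matching entries
3. Count unique types: 2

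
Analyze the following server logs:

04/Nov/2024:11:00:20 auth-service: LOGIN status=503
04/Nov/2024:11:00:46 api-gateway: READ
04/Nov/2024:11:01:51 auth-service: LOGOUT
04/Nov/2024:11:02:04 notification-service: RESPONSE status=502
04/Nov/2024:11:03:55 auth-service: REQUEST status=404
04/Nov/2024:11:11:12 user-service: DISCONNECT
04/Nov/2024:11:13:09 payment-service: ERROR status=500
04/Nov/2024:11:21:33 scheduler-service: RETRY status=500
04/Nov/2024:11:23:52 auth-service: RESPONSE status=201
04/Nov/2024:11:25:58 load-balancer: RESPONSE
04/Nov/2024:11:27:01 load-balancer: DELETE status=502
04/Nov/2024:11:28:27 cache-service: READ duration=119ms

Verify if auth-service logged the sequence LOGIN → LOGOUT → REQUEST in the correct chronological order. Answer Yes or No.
Yes

To verify sequence order:

1. Find all events in sequence LOGIN → LOGOUT → REQUEST for auth-service
2. Extract their timestamps
3. Check if timestamps are in ascending order
4. Result: Yes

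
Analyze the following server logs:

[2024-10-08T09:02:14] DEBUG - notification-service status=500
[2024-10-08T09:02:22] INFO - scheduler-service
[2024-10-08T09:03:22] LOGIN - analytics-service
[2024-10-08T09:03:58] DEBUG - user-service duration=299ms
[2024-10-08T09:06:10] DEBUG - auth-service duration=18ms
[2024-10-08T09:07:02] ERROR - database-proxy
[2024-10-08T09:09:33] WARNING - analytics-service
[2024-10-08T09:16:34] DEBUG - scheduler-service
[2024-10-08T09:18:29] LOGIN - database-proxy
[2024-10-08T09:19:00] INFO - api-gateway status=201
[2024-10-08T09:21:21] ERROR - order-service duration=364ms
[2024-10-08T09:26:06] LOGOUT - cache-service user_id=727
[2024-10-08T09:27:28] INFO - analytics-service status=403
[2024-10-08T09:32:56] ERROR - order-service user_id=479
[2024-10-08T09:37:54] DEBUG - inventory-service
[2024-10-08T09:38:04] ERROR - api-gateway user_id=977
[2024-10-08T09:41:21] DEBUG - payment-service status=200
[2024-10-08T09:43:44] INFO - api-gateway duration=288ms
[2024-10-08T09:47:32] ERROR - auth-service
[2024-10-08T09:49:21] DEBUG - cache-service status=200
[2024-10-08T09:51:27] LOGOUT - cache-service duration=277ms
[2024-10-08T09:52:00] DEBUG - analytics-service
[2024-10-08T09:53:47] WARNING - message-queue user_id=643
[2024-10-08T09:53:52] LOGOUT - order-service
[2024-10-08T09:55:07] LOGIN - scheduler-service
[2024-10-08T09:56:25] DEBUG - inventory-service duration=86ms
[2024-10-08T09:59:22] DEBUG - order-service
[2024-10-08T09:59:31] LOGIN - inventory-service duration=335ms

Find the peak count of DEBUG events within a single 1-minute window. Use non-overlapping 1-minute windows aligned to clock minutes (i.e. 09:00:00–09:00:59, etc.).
1

To find the burst window:

1. Divide the log period into non-overlapping 1-minute windows starting at 09:00
2. Count DEBUG events in each window
3. Find the window with maximum count
4. Maximum events in a window: 1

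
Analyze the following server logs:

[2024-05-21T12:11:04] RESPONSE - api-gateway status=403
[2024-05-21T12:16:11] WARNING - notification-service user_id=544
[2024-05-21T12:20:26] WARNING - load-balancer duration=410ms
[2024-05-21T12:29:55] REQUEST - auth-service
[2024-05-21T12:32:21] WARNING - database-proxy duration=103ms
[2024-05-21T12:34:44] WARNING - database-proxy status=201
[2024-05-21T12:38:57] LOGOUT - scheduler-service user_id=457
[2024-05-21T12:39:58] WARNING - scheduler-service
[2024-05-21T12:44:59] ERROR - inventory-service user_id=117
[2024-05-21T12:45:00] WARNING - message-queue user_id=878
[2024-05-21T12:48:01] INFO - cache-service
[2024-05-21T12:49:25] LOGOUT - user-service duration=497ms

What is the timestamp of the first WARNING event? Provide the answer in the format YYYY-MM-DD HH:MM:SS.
2024-05-21 12:16:11

To find the first event:

1. Filter for all WARNING events
2. Sort by timestamp
3. Select the first one
4. Timestamp: 2024-05-21 12:16:11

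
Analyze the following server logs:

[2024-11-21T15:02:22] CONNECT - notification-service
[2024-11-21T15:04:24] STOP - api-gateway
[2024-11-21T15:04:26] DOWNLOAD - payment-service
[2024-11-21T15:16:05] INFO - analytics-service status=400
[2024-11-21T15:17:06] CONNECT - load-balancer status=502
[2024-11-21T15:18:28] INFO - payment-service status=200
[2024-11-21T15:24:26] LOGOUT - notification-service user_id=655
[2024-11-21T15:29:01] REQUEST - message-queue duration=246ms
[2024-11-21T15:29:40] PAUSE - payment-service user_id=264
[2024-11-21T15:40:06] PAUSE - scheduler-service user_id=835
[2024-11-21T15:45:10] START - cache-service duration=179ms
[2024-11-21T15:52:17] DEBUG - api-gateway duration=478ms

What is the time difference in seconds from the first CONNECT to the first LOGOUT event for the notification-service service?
1324

To find the time between events:

1. Locate the first CONNECT event for notification-service: 2024-11-21T15:02:22
2. Locate the first LOGOUT event for notification-service: 2024-11-21T15:24:26
3. Calculate the difference: 2024-11-21T15:24:26 - 2024-11-21T15:02:22 = 1324 seconds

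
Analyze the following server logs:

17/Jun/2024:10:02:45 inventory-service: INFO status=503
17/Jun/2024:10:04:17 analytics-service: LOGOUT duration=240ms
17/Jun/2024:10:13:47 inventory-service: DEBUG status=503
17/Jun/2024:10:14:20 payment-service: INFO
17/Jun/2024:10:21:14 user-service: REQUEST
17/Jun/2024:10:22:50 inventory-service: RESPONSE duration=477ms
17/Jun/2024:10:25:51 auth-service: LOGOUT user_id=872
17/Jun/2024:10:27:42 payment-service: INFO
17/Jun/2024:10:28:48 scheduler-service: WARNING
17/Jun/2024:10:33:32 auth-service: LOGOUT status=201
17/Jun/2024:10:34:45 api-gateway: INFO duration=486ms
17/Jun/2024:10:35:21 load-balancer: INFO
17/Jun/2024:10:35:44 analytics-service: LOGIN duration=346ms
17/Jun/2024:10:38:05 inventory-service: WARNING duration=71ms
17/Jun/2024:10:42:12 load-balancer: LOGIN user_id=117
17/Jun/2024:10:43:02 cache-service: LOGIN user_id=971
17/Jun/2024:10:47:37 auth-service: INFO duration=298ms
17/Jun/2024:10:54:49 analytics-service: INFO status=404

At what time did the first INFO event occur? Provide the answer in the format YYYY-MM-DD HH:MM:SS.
2024-06-17 10:02:45

To find the first event:

1. Filter for all INFO events
2. Sort by timestamp
3. Select the first one
4. Timestamp: 2024-06-17 10:02:45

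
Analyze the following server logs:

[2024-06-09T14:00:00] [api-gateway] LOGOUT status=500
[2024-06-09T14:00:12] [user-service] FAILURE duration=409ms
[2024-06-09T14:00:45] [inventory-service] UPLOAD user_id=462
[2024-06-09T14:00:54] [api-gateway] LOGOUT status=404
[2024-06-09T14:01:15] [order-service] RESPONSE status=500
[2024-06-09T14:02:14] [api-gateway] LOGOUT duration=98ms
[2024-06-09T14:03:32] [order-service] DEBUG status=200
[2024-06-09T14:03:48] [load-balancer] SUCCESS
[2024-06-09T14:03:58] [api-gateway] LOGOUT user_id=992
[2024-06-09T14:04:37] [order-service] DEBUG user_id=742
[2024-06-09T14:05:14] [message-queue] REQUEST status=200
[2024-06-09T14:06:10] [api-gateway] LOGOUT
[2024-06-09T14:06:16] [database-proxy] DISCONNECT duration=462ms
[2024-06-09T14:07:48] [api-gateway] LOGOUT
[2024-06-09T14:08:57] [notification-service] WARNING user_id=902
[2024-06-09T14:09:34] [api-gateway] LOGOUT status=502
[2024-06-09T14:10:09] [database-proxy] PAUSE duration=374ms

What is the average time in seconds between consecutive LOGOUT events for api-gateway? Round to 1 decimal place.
95.7

To calculate average interval:

1. Find all LOGOUT events for api-gateway in order
2. Calculate time gaps between consecutive events
3. Compute mean of gaps: 574 / 6 = 95.7 seconds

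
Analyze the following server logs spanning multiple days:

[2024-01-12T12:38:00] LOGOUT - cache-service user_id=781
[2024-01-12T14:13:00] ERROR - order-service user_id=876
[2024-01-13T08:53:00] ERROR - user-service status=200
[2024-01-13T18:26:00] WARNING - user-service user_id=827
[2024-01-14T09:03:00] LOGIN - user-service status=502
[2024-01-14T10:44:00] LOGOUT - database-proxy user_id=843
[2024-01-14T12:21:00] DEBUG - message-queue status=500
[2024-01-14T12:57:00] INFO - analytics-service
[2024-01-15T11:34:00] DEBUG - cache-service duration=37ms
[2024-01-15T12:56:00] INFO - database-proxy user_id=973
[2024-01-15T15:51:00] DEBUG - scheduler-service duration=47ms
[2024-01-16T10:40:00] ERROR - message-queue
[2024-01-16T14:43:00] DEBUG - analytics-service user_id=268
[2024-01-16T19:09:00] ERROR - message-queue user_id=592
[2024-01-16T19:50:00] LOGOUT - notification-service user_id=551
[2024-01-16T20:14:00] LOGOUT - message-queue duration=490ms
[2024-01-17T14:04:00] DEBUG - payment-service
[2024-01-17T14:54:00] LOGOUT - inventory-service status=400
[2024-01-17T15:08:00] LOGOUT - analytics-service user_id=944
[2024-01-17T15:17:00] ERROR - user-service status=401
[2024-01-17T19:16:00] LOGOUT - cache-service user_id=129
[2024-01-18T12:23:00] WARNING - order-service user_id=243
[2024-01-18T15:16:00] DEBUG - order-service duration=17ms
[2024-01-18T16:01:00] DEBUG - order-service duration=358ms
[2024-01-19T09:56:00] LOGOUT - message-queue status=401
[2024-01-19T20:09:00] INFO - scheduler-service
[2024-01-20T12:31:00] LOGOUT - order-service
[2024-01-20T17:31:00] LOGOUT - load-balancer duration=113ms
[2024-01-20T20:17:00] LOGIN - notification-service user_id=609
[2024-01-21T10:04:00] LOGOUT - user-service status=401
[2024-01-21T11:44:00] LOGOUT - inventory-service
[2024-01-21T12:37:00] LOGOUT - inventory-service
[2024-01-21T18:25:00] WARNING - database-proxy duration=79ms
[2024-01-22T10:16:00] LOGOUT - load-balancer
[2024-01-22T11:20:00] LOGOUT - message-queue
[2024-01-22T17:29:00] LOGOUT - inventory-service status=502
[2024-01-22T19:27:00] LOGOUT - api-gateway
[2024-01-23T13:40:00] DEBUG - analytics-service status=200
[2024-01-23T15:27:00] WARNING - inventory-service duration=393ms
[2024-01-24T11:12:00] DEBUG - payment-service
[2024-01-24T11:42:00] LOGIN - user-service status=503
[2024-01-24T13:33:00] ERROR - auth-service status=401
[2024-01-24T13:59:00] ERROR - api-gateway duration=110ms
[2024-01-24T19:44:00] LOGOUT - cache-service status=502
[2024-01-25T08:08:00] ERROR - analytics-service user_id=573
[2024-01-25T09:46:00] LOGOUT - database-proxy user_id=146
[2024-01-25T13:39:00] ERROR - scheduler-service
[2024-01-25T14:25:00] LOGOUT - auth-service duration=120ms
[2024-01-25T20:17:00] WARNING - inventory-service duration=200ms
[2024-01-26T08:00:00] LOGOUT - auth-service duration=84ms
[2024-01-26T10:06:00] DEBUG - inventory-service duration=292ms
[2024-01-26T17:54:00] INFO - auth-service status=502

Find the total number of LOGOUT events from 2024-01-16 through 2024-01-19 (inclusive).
6

To filter by date range:

1. Date range: 2024-01-16 through 2024-01-19, both dates inclusive
2. Filter for LOGOUT events whose date falls in this range
3. Count matching events: 6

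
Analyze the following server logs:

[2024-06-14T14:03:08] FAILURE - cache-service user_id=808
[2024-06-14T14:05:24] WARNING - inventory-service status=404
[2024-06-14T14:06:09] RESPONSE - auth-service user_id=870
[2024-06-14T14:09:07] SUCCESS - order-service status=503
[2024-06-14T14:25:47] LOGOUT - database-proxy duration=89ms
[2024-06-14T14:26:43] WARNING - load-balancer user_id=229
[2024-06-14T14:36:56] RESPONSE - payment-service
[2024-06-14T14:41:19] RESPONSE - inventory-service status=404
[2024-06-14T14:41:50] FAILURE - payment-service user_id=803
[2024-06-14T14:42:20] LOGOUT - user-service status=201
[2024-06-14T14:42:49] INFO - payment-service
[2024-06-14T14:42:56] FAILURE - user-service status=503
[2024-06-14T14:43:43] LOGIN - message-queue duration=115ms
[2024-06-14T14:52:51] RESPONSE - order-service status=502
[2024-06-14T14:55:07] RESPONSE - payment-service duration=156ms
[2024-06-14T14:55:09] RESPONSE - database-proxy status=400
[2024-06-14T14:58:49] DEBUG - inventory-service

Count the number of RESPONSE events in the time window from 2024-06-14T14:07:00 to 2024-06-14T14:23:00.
0

To count events in the time window:

1. Window boundaries: 2024-06-14T14:07:00 to 2024-06-14T14:23:00
2. Filter for RESPONSE events within this window
3. Count matching events: 0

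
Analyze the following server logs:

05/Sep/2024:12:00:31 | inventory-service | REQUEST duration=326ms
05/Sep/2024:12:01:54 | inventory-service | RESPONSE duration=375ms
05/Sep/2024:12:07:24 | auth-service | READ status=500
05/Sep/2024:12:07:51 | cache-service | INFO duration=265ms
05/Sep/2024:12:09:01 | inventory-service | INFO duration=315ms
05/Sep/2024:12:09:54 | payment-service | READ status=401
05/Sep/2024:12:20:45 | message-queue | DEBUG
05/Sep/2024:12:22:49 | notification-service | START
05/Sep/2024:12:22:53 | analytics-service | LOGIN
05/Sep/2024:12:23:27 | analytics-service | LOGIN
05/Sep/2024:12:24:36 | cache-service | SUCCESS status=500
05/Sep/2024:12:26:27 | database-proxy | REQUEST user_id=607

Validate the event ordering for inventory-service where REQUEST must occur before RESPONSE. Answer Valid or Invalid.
Valid

To validate ordering:

1. Required order: REQUEST → RESPONSE
2. Rule: REQUEST must occur before RESPONSE
3. Check actual order of events for inventory-service
4. Result: Valid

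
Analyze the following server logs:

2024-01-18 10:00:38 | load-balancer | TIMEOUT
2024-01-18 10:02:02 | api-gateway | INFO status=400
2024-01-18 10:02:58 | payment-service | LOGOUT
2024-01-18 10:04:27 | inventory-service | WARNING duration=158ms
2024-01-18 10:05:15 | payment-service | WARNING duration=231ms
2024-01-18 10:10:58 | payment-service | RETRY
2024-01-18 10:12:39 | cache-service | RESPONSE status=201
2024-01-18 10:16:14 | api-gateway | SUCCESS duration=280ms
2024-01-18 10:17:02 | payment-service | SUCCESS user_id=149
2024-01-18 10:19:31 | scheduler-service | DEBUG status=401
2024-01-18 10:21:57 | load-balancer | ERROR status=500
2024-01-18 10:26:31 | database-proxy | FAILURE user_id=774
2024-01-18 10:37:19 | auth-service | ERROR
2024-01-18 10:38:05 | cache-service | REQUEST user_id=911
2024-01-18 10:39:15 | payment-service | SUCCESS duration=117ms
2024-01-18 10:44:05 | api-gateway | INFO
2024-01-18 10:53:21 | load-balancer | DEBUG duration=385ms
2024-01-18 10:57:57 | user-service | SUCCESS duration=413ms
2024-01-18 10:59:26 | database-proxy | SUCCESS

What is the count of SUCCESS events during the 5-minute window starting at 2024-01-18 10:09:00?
0

To count events in the time window:

1. Window boundaries: 2024-01-18 10:09:00 to 2024-01-18 10:14:00
2. Filter for SUCCESS events within this window
3. Count matching events: 0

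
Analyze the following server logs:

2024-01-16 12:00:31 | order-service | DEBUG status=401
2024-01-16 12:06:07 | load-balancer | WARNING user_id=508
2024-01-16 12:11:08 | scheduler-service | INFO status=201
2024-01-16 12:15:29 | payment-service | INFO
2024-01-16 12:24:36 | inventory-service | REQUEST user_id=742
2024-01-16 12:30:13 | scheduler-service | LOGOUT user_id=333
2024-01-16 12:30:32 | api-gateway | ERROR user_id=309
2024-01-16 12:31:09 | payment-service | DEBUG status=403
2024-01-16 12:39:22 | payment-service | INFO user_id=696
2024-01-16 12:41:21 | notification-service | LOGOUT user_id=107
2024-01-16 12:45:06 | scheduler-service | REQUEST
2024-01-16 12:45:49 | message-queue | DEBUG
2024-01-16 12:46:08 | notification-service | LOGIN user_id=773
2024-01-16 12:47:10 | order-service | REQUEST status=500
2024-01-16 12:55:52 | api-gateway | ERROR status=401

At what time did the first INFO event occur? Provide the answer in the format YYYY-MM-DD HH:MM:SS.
2024-01-16 12:11:08

To find the first event:

1. Filter for all INFO events
2. Sort by timestamp
3. Select the first one
4. Timestamp: 2024-01-16 12:11:08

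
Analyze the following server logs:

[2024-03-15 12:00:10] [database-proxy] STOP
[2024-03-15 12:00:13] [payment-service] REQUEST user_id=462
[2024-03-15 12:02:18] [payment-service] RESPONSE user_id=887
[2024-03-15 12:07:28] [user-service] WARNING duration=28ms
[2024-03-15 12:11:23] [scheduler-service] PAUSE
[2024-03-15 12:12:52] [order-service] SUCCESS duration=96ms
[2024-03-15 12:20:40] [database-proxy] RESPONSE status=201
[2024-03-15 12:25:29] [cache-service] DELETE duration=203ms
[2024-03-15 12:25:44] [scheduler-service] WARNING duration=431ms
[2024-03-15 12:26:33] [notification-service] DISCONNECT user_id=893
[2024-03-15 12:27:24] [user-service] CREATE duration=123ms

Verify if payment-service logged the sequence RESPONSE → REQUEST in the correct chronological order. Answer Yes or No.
No

To verify sequence order:

1. Find all events in sequence RESPONSE → REQUEST for payment-service
2. Extract their timestamps
3. Check if timestamps are in ascending order
4. Result: No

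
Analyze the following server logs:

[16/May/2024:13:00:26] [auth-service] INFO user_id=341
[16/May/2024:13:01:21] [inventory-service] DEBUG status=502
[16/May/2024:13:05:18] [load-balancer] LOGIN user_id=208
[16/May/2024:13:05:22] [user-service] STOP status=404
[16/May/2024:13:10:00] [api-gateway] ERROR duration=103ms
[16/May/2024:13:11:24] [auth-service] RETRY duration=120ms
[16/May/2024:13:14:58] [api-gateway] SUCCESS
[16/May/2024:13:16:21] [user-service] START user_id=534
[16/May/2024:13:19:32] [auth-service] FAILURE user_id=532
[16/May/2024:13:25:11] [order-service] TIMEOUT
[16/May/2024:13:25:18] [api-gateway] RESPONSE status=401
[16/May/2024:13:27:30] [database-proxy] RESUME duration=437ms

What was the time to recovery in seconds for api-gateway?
298

To calculate recovery time:

1. Find ERROR event for api-gateway: 16/May/2024:13:10:00
2. Find next SUCCESS event for api-gateway: 16/May/2024:13:14:58
3. Recovery time: 16/May/2024:13:14:58 - 16/May/2024:13:10:00 = 298 seconds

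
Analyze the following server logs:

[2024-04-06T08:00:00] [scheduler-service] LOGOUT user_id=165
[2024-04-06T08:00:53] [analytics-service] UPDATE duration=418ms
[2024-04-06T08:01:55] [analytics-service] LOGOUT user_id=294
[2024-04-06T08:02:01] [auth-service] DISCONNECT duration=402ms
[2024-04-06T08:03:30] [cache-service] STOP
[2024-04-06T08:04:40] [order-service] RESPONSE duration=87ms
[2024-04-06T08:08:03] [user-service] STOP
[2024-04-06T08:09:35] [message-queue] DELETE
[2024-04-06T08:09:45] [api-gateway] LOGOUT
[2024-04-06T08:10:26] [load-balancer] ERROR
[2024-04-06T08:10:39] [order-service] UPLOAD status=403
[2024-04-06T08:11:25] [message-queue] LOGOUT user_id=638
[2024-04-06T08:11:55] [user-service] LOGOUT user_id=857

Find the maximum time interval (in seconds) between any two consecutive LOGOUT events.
470

To find the longest gap:

1. Extract all LOGOUT events in chronological order
2. Calculate time differences between consecutive events
3. Find the maximum difference
4. Longest gap: 470 seconds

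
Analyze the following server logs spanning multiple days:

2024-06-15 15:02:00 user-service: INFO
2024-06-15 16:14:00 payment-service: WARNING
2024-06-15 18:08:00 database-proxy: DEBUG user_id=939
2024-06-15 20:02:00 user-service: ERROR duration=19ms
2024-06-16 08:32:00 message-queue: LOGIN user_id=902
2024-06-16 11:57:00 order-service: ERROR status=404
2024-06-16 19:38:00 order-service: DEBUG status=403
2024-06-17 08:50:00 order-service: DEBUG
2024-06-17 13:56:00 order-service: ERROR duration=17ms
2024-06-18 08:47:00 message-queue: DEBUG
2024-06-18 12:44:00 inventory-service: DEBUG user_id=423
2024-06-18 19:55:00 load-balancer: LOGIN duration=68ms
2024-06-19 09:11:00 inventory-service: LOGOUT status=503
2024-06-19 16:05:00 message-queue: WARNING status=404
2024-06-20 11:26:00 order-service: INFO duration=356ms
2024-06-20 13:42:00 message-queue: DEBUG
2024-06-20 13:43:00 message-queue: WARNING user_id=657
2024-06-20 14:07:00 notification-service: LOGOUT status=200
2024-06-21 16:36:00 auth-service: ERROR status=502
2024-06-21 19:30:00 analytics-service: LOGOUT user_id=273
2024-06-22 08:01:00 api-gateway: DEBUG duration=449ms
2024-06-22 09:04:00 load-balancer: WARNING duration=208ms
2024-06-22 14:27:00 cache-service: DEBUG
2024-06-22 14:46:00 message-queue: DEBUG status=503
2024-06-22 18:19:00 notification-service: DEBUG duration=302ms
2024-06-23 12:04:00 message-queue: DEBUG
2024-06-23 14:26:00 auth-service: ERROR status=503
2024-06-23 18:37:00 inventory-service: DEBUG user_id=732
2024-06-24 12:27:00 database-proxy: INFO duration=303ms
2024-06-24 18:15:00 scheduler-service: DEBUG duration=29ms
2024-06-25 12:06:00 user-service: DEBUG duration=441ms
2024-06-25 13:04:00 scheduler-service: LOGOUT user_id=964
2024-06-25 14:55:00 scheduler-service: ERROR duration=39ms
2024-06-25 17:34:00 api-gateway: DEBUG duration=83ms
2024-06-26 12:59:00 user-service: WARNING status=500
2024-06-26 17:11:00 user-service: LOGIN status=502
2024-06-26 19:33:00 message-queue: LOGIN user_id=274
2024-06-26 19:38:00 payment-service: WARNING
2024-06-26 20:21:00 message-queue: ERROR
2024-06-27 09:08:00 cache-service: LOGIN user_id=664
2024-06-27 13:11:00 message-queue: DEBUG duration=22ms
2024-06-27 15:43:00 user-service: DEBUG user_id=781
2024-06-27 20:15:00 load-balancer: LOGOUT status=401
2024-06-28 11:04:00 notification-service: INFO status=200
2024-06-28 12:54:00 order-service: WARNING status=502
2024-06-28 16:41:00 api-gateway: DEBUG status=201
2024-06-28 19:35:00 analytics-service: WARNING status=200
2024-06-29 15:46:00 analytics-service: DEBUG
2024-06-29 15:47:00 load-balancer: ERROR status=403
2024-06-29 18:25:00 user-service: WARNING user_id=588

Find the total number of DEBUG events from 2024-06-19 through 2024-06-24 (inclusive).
8

To filter by date range:

1. Date range: 2024-06-19 through 2024-06-24, both dates inclusive
2. Filter for DEBUG events whose date falls in this range
3. Count matching events: 8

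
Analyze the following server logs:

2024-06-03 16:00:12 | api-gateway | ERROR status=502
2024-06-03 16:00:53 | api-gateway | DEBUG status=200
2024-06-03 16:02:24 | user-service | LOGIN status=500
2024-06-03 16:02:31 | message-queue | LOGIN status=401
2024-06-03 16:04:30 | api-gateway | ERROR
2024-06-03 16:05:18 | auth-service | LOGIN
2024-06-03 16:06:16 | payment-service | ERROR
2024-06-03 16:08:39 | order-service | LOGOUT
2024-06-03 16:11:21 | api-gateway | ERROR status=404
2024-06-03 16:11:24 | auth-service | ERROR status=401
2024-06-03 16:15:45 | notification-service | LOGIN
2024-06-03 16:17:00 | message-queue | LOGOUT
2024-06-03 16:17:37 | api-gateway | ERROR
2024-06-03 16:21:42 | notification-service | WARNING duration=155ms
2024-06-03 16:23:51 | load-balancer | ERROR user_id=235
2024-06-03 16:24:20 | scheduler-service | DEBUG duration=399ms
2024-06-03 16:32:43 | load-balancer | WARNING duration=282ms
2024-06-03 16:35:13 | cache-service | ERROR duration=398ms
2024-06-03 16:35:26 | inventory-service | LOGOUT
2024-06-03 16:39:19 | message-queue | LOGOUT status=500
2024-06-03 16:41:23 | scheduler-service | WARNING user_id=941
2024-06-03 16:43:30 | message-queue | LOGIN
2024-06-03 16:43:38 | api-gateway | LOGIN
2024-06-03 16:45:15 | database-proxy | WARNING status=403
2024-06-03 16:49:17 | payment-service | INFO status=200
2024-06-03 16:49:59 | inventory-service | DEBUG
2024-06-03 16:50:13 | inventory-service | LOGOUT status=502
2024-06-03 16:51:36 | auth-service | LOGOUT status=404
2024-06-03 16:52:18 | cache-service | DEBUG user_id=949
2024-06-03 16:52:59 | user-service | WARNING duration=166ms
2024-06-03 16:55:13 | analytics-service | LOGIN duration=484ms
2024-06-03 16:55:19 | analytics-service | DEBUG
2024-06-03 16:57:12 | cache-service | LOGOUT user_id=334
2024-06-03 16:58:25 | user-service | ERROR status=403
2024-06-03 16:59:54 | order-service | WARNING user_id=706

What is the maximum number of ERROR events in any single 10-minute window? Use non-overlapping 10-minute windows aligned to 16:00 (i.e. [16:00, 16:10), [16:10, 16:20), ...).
3

To find the burst window:

1. Divide the log period into non-overlapping 10-minute windows starting at 16:00
2. Count ERROR events in each window
3. Find the window with maximum count
4. Maximum events in a window: 3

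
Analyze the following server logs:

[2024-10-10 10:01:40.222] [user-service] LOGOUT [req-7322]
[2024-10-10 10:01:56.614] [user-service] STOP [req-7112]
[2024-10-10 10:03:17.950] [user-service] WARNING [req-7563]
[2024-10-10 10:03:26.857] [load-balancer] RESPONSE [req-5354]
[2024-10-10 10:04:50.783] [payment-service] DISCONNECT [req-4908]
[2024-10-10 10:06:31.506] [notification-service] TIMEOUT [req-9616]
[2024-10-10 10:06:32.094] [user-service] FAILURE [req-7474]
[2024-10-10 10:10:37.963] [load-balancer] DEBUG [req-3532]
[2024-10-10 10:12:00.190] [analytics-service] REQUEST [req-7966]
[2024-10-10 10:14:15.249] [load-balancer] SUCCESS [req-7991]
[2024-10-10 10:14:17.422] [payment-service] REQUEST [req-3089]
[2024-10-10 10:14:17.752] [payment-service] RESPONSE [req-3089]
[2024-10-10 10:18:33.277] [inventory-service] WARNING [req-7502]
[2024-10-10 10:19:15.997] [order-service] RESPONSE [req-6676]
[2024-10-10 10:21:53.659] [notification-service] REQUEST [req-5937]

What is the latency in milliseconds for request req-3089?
330

To calculate latency:

1. Find REQUEST with id req-3089: 2024-10-10 10:14:17.422
2. Find RESPONSE with id req-3089: 2024-10-10 10:14:17.752
3. Latency: 2024-10-10 10:14:17.752 - 2024-10-10 10:14:17.422 = 330ms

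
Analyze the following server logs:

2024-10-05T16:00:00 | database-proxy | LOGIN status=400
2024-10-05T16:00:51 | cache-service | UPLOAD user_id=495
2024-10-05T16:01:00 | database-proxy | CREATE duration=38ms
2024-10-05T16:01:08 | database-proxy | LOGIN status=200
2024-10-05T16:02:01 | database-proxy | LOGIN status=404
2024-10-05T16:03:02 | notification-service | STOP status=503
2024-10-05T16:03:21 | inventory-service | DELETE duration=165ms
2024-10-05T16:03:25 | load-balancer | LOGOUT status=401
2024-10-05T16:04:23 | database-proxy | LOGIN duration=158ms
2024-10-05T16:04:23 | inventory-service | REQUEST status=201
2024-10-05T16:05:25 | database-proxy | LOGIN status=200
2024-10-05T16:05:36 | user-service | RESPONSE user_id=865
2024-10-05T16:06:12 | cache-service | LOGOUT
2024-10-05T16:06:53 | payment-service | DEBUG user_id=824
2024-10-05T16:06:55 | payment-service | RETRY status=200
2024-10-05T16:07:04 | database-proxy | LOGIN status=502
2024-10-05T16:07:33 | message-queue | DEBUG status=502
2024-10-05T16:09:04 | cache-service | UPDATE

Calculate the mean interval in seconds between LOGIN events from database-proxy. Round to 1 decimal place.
84.8

To calculate average interval:

1. Find all LOGIN events for database-proxy in order
2. Calculate time gaps between consecutive events
3. Compute mean of gaps: 424 / 5 = 84.8 seconds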